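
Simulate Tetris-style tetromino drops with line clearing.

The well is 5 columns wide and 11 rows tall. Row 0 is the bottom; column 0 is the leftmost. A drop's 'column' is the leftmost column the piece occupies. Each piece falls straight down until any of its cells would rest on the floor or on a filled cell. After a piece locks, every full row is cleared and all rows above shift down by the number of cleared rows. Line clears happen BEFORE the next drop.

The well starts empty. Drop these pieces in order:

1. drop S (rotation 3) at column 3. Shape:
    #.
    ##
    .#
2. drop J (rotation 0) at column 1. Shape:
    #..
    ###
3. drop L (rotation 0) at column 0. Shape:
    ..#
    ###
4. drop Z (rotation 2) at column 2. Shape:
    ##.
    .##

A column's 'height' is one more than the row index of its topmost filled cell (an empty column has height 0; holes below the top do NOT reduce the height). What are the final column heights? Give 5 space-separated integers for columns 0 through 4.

Drop 1: S rot3 at col 3 lands with bottom-row=0; cleared 0 line(s) (total 0); column heights now [0 0 0 3 2], max=3
Drop 2: J rot0 at col 1 lands with bottom-row=3; cleared 0 line(s) (total 0); column heights now [0 5 4 4 2], max=5
Drop 3: L rot0 at col 0 lands with bottom-row=5; cleared 0 line(s) (total 0); column heights now [6 6 7 4 2], max=7
Drop 4: Z rot2 at col 2 lands with bottom-row=6; cleared 0 line(s) (total 0); column heights now [6 6 8 8 7], max=8

Answer: 6 6 8 8 7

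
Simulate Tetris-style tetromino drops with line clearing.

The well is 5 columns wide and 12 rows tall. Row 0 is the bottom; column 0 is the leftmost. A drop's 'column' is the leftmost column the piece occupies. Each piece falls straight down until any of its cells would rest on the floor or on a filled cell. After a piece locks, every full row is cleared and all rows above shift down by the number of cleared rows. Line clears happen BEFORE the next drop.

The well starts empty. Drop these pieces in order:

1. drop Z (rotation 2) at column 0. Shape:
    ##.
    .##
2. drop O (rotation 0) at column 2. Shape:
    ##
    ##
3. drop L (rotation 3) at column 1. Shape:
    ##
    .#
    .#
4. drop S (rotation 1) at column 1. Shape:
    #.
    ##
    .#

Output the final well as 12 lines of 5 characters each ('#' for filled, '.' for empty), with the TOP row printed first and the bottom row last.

Answer: .....
.....
.....
.#...
.##..
..#..
.##..
..#..
..#..
..##.
####.
.##..

Derivation:
Drop 1: Z rot2 at col 0 lands with bottom-row=0; cleared 0 line(s) (total 0); column heights now [2 2 1 0 0], max=2
Drop 2: O rot0 at col 2 lands with bottom-row=1; cleared 0 line(s) (total 0); column heights now [2 2 3 3 0], max=3
Drop 3: L rot3 at col 1 lands with bottom-row=3; cleared 0 line(s) (total 0); column heights now [2 6 6 3 0], max=6
Drop 4: S rot1 at col 1 lands with bottom-row=6; cleared 0 line(s) (total 0); column heights now [2 9 8 3 0], max=9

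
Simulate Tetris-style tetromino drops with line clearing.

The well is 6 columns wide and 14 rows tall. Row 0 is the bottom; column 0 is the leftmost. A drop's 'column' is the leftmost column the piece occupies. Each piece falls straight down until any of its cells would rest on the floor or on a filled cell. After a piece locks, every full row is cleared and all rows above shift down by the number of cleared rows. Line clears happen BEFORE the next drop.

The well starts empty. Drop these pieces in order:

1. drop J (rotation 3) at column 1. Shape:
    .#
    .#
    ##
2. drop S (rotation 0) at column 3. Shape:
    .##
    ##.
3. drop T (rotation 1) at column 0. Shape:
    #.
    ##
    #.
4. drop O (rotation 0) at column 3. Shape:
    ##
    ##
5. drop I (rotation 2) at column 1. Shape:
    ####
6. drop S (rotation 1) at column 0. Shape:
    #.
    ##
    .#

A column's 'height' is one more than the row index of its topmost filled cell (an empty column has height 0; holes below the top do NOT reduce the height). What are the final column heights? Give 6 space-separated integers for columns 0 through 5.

Answer: 8 7 5 5 5 2

Derivation:
Drop 1: J rot3 at col 1 lands with bottom-row=0; cleared 0 line(s) (total 0); column heights now [0 1 3 0 0 0], max=3
Drop 2: S rot0 at col 3 lands with bottom-row=0; cleared 0 line(s) (total 0); column heights now [0 1 3 1 2 2], max=3
Drop 3: T rot1 at col 0 lands with bottom-row=0; cleared 0 line(s) (total 0); column heights now [3 2 3 1 2 2], max=3
Drop 4: O rot0 at col 3 lands with bottom-row=2; cleared 0 line(s) (total 0); column heights now [3 2 3 4 4 2], max=4
Drop 5: I rot2 at col 1 lands with bottom-row=4; cleared 0 line(s) (total 0); column heights now [3 5 5 5 5 2], max=5
Drop 6: S rot1 at col 0 lands with bottom-row=5; cleared 0 line(s) (total 0); column heights now [8 7 5 5 5 2], max=8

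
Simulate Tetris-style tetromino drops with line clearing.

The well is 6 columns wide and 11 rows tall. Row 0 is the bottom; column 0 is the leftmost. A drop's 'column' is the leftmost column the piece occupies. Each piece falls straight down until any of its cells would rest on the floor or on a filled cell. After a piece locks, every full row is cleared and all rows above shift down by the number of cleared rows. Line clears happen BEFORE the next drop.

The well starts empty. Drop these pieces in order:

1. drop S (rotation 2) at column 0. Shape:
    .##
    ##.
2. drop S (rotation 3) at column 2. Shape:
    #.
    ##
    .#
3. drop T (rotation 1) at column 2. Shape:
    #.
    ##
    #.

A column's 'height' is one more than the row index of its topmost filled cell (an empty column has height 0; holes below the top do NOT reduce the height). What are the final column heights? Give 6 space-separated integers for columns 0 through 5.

Drop 1: S rot2 at col 0 lands with bottom-row=0; cleared 0 line(s) (total 0); column heights now [1 2 2 0 0 0], max=2
Drop 2: S rot3 at col 2 lands with bottom-row=1; cleared 0 line(s) (total 0); column heights now [1 2 4 3 0 0], max=4
Drop 3: T rot1 at col 2 lands with bottom-row=4; cleared 0 line(s) (total 0); column heights now [1 2 7 6 0 0], max=7

Answer: 1 2 7 6 0 0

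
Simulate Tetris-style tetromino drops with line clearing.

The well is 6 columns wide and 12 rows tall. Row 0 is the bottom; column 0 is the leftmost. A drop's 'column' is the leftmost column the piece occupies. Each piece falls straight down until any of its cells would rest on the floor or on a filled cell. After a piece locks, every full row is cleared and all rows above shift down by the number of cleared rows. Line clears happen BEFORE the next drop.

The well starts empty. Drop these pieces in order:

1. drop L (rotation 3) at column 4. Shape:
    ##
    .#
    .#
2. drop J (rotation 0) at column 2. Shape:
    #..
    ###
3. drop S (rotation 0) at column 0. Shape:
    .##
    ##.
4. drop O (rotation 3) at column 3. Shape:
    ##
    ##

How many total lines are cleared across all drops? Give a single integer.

Answer: 0

Derivation:
Drop 1: L rot3 at col 4 lands with bottom-row=0; cleared 0 line(s) (total 0); column heights now [0 0 0 0 3 3], max=3
Drop 2: J rot0 at col 2 lands with bottom-row=3; cleared 0 line(s) (total 0); column heights now [0 0 5 4 4 3], max=5
Drop 3: S rot0 at col 0 lands with bottom-row=4; cleared 0 line(s) (total 0); column heights now [5 6 6 4 4 3], max=6
Drop 4: O rot3 at col 3 lands with bottom-row=4; cleared 0 line(s) (total 0); column heights now [5 6 6 6 6 3], max=6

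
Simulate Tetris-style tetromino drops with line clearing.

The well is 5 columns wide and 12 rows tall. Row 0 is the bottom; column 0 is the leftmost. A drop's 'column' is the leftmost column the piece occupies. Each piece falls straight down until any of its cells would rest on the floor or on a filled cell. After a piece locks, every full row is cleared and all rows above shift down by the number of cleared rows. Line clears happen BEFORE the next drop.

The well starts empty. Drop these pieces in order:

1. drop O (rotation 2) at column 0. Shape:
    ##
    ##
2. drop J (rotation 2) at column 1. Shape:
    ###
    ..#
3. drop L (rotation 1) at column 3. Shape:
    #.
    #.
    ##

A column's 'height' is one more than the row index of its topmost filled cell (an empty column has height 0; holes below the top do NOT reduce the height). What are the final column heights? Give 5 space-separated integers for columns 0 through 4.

Answer: 2 3 3 6 4

Derivation:
Drop 1: O rot2 at col 0 lands with bottom-row=0; cleared 0 line(s) (total 0); column heights now [2 2 0 0 0], max=2
Drop 2: J rot2 at col 1 lands with bottom-row=1; cleared 0 line(s) (total 0); column heights now [2 3 3 3 0], max=3
Drop 3: L rot1 at col 3 lands with bottom-row=3; cleared 0 line(s) (total 0); column heights now [2 3 3 6 4], max=6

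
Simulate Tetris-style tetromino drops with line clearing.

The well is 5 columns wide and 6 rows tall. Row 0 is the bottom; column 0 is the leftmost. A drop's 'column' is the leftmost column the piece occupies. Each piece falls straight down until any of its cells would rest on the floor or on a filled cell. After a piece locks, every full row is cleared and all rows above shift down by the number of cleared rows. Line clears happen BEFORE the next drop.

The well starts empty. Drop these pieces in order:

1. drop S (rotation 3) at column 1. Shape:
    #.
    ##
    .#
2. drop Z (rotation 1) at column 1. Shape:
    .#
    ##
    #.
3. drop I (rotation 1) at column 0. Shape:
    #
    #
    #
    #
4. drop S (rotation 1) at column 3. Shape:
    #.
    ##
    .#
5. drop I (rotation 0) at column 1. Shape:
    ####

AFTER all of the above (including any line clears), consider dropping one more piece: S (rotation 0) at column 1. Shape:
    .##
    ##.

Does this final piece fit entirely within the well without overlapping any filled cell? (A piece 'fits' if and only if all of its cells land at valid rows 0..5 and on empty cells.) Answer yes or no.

Drop 1: S rot3 at col 1 lands with bottom-row=0; cleared 0 line(s) (total 0); column heights now [0 3 2 0 0], max=3
Drop 2: Z rot1 at col 1 lands with bottom-row=3; cleared 0 line(s) (total 0); column heights now [0 5 6 0 0], max=6
Drop 3: I rot1 at col 0 lands with bottom-row=0; cleared 0 line(s) (total 0); column heights now [4 5 6 0 0], max=6
Drop 4: S rot1 at col 3 lands with bottom-row=0; cleared 1 line(s) (total 1); column heights now [3 4 5 2 1], max=5
Drop 5: I rot0 at col 1 lands with bottom-row=5; cleared 0 line(s) (total 1); column heights now [3 6 6 6 6], max=6
Test piece S rot0 at col 1 (width 3): heights before test = [3 6 6 6 6]; fits = False

Answer: no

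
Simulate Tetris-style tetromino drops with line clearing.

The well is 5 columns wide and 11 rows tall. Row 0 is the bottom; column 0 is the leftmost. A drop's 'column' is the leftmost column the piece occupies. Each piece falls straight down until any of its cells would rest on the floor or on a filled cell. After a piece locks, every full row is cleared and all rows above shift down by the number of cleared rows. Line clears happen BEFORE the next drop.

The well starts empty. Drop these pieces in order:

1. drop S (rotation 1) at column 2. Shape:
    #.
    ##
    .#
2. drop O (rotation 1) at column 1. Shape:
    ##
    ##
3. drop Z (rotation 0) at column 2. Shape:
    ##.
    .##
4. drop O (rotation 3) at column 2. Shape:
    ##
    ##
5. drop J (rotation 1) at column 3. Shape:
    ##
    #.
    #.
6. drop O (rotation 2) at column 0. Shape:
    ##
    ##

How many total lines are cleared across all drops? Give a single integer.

Drop 1: S rot1 at col 2 lands with bottom-row=0; cleared 0 line(s) (total 0); column heights now [0 0 3 2 0], max=3
Drop 2: O rot1 at col 1 lands with bottom-row=3; cleared 0 line(s) (total 0); column heights now [0 5 5 2 0], max=5
Drop 3: Z rot0 at col 2 lands with bottom-row=4; cleared 0 line(s) (total 0); column heights now [0 5 6 6 5], max=6
Drop 4: O rot3 at col 2 lands with bottom-row=6; cleared 0 line(s) (total 0); column heights now [0 5 8 8 5], max=8
Drop 5: J rot1 at col 3 lands with bottom-row=8; cleared 0 line(s) (total 0); column heights now [0 5 8 11 11], max=11
Drop 6: O rot2 at col 0 lands with bottom-row=5; cleared 0 line(s) (total 0); column heights now [7 7 8 11 11], max=11

Answer: 0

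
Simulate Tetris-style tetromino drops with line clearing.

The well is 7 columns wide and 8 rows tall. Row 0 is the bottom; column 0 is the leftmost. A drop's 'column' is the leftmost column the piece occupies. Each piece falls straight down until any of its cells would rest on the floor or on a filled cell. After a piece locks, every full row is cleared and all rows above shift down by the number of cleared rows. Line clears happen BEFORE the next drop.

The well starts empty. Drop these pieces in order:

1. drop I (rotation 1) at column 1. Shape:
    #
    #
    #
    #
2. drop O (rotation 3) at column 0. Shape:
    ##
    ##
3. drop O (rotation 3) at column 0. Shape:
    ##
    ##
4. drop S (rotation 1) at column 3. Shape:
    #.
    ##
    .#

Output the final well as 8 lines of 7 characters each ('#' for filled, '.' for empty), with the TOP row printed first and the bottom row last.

Drop 1: I rot1 at col 1 lands with bottom-row=0; cleared 0 line(s) (total 0); column heights now [0 4 0 0 0 0 0], max=4
Drop 2: O rot3 at col 0 lands with bottom-row=4; cleared 0 line(s) (total 0); column heights now [6 6 0 0 0 0 0], max=6
Drop 3: O rot3 at col 0 lands with bottom-row=6; cleared 0 line(s) (total 0); column heights now [8 8 0 0 0 0 0], max=8
Drop 4: S rot1 at col 3 lands with bottom-row=0; cleared 0 line(s) (total 0); column heights now [8 8 0 3 2 0 0], max=8

Answer: ##.....
##.....
##.....
##.....
.#.....
.#.#...
.#.##..
.#..#..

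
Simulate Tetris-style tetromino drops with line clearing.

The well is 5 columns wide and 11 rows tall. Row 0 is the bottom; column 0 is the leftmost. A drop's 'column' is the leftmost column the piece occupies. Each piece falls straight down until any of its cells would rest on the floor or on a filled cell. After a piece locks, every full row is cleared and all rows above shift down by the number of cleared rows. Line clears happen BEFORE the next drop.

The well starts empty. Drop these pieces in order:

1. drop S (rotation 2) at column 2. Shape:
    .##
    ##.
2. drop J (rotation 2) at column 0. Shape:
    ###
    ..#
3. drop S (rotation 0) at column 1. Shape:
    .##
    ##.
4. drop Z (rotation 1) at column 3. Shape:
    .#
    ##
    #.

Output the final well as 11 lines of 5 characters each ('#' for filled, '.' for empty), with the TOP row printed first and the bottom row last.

Answer: .....
.....
.....
....#
...##
...#.
..##.
.##..
###..
..###
..##.

Derivation:
Drop 1: S rot2 at col 2 lands with bottom-row=0; cleared 0 line(s) (total 0); column heights now [0 0 1 2 2], max=2
Drop 2: J rot2 at col 0 lands with bottom-row=1; cleared 0 line(s) (total 0); column heights now [3 3 3 2 2], max=3
Drop 3: S rot0 at col 1 lands with bottom-row=3; cleared 0 line(s) (total 0); column heights now [3 4 5 5 2], max=5
Drop 4: Z rot1 at col 3 lands with bottom-row=5; cleared 0 line(s) (total 0); column heights now [3 4 5 7 8], max=8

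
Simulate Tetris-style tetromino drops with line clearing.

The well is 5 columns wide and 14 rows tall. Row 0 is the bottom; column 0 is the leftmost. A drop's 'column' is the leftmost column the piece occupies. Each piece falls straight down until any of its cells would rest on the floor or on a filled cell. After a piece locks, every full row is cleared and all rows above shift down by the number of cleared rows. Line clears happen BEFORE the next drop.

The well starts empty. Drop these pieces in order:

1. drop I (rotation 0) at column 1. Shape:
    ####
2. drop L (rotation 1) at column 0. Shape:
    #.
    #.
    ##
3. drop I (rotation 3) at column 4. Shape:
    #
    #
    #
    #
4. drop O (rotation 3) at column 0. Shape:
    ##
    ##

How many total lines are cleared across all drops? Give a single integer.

Answer: 0

Derivation:
Drop 1: I rot0 at col 1 lands with bottom-row=0; cleared 0 line(s) (total 0); column heights now [0 1 1 1 1], max=1
Drop 2: L rot1 at col 0 lands with bottom-row=1; cleared 0 line(s) (total 0); column heights now [4 2 1 1 1], max=4
Drop 3: I rot3 at col 4 lands with bottom-row=1; cleared 0 line(s) (total 0); column heights now [4 2 1 1 5], max=5
Drop 4: O rot3 at col 0 lands with bottom-row=4; cleared 0 line(s) (total 0); column heights now [6 6 1 1 5], max=6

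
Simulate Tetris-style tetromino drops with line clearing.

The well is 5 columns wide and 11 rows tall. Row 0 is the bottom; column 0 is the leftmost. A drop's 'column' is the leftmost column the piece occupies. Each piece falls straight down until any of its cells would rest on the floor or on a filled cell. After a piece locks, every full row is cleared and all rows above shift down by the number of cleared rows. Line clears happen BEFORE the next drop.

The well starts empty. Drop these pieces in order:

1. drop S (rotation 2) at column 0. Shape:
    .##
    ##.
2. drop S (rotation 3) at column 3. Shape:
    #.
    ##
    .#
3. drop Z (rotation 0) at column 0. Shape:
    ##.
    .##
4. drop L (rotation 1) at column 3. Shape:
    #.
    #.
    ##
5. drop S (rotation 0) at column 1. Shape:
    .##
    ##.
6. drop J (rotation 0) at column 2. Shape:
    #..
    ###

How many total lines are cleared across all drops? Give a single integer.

Drop 1: S rot2 at col 0 lands with bottom-row=0; cleared 0 line(s) (total 0); column heights now [1 2 2 0 0], max=2
Drop 2: S rot3 at col 3 lands with bottom-row=0; cleared 0 line(s) (total 0); column heights now [1 2 2 3 2], max=3
Drop 3: Z rot0 at col 0 lands with bottom-row=2; cleared 0 line(s) (total 0); column heights now [4 4 3 3 2], max=4
Drop 4: L rot1 at col 3 lands with bottom-row=3; cleared 0 line(s) (total 0); column heights now [4 4 3 6 4], max=6
Drop 5: S rot0 at col 1 lands with bottom-row=5; cleared 0 line(s) (total 0); column heights now [4 6 7 7 4], max=7
Drop 6: J rot0 at col 2 lands with bottom-row=7; cleared 0 line(s) (total 0); column heights now [4 6 9 8 8], max=9

Answer: 0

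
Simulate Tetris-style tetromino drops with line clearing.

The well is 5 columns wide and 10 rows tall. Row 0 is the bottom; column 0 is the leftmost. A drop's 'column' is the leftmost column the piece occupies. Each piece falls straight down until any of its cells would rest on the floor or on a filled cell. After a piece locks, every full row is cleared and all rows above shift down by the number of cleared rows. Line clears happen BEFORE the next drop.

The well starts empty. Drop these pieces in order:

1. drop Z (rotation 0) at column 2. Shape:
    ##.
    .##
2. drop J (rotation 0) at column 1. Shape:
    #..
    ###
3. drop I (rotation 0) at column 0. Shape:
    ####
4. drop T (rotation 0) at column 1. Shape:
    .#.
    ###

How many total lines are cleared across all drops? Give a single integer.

Drop 1: Z rot0 at col 2 lands with bottom-row=0; cleared 0 line(s) (total 0); column heights now [0 0 2 2 1], max=2
Drop 2: J rot0 at col 1 lands with bottom-row=2; cleared 0 line(s) (total 0); column heights now [0 4 3 3 1], max=4
Drop 3: I rot0 at col 0 lands with bottom-row=4; cleared 0 line(s) (total 0); column heights now [5 5 5 5 1], max=5
Drop 4: T rot0 at col 1 lands with bottom-row=5; cleared 0 line(s) (total 0); column heights now [5 6 7 6 1], max=7

Answer: 0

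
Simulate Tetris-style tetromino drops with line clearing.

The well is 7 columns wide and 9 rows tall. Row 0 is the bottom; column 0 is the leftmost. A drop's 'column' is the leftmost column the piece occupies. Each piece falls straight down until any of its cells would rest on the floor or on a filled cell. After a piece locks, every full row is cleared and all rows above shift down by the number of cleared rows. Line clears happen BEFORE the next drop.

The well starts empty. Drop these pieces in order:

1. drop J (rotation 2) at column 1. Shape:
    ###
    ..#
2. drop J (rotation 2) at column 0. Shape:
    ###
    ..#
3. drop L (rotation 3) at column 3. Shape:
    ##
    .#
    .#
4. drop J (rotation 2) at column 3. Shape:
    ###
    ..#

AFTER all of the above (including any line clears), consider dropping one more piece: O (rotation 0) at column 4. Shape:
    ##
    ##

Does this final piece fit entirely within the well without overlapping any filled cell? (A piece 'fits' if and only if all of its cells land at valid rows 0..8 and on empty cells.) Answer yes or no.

Answer: yes

Derivation:
Drop 1: J rot2 at col 1 lands with bottom-row=0; cleared 0 line(s) (total 0); column heights now [0 2 2 2 0 0 0], max=2
Drop 2: J rot2 at col 0 lands with bottom-row=2; cleared 0 line(s) (total 0); column heights now [4 4 4 2 0 0 0], max=4
Drop 3: L rot3 at col 3 lands with bottom-row=0; cleared 0 line(s) (total 0); column heights now [4 4 4 3 3 0 0], max=4
Drop 4: J rot2 at col 3 lands with bottom-row=2; cleared 0 line(s) (total 0); column heights now [4 4 4 4 4 4 0], max=4
Test piece O rot0 at col 4 (width 2): heights before test = [4 4 4 4 4 4 0]; fits = True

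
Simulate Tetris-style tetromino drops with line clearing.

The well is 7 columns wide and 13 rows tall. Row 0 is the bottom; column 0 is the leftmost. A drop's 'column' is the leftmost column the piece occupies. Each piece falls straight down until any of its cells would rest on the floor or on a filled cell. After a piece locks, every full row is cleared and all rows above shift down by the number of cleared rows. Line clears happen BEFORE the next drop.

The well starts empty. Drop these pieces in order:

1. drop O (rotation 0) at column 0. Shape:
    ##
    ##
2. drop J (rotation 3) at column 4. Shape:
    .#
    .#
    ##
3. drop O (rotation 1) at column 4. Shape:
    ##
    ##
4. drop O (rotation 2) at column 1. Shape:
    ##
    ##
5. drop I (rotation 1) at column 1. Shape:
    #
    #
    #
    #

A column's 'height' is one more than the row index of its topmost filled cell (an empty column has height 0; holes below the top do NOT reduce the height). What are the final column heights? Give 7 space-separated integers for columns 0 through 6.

Answer: 2 8 4 0 5 5 0

Derivation:
Drop 1: O rot0 at col 0 lands with bottom-row=0; cleared 0 line(s) (total 0); column heights now [2 2 0 0 0 0 0], max=2
Drop 2: J rot3 at col 4 lands with bottom-row=0; cleared 0 line(s) (total 0); column heights now [2 2 0 0 1 3 0], max=3
Drop 3: O rot1 at col 4 lands with bottom-row=3; cleared 0 line(s) (total 0); column heights now [2 2 0 0 5 5 0], max=5
Drop 4: O rot2 at col 1 lands with bottom-row=2; cleared 0 line(s) (total 0); column heights now [2 4 4 0 5 5 0], max=5
Drop 5: I rot1 at col 1 lands with bottom-row=4; cleared 0 line(s) (total 0); column heights now [2 8 4 0 5 5 0], max=8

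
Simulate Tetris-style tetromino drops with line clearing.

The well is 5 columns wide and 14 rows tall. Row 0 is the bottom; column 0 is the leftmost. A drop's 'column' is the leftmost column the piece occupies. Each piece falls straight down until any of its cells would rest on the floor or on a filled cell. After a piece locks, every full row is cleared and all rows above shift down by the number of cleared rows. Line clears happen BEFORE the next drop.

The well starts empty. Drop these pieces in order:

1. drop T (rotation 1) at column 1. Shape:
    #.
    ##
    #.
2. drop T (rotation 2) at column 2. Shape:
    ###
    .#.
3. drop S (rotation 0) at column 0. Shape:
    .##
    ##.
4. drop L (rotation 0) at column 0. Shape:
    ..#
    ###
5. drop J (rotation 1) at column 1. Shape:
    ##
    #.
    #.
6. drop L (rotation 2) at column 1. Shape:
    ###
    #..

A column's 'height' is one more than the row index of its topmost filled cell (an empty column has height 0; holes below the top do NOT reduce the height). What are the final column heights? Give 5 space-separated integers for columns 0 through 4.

Drop 1: T rot1 at col 1 lands with bottom-row=0; cleared 0 line(s) (total 0); column heights now [0 3 2 0 0], max=3
Drop 2: T rot2 at col 2 lands with bottom-row=1; cleared 0 line(s) (total 0); column heights now [0 3 3 3 3], max=3
Drop 3: S rot0 at col 0 lands with bottom-row=3; cleared 0 line(s) (total 0); column heights now [4 5 5 3 3], max=5
Drop 4: L rot0 at col 0 lands with bottom-row=5; cleared 0 line(s) (total 0); column heights now [6 6 7 3 3], max=7
Drop 5: J rot1 at col 1 lands with bottom-row=6; cleared 0 line(s) (total 0); column heights now [6 9 9 3 3], max=9
Drop 6: L rot2 at col 1 lands with bottom-row=9; cleared 0 line(s) (total 0); column heights now [6 11 11 11 3], max=11

Answer: 6 11 11 11 3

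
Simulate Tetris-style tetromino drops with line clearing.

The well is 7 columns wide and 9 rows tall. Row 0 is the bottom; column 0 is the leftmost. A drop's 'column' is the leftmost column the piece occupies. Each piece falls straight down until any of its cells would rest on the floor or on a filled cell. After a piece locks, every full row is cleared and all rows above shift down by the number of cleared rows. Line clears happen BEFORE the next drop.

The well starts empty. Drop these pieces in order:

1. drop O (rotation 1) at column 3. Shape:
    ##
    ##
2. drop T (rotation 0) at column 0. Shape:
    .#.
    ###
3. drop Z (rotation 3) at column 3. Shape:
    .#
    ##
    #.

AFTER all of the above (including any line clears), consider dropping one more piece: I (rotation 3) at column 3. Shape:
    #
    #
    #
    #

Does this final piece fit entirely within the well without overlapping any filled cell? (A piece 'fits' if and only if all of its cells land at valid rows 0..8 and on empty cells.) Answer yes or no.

Drop 1: O rot1 at col 3 lands with bottom-row=0; cleared 0 line(s) (total 0); column heights now [0 0 0 2 2 0 0], max=2
Drop 2: T rot0 at col 0 lands with bottom-row=0; cleared 0 line(s) (total 0); column heights now [1 2 1 2 2 0 0], max=2
Drop 3: Z rot3 at col 3 lands with bottom-row=2; cleared 0 line(s) (total 0); column heights now [1 2 1 4 5 0 0], max=5
Test piece I rot3 at col 3 (width 1): heights before test = [1 2 1 4 5 0 0]; fits = True

Answer: yes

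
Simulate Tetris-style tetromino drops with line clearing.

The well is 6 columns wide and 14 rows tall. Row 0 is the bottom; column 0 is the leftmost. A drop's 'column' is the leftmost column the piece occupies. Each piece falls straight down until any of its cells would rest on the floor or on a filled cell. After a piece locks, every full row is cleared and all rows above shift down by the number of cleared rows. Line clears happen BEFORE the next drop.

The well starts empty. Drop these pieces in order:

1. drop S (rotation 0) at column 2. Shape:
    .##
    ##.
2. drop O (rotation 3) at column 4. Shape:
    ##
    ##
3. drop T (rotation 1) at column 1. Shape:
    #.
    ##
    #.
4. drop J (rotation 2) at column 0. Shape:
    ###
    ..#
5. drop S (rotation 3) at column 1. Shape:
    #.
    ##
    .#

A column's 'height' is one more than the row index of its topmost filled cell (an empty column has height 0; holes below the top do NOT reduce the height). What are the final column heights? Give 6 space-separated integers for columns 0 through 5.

Drop 1: S rot0 at col 2 lands with bottom-row=0; cleared 0 line(s) (total 0); column heights now [0 0 1 2 2 0], max=2
Drop 2: O rot3 at col 4 lands with bottom-row=2; cleared 0 line(s) (total 0); column heights now [0 0 1 2 4 4], max=4
Drop 3: T rot1 at col 1 lands with bottom-row=0; cleared 0 line(s) (total 0); column heights now [0 3 2 2 4 4], max=4
Drop 4: J rot2 at col 0 lands with bottom-row=2; cleared 0 line(s) (total 0); column heights now [4 4 4 2 4 4], max=4
Drop 5: S rot3 at col 1 lands with bottom-row=4; cleared 0 line(s) (total 0); column heights now [4 7 6 2 4 4], max=7

Answer: 4 7 6 2 4 4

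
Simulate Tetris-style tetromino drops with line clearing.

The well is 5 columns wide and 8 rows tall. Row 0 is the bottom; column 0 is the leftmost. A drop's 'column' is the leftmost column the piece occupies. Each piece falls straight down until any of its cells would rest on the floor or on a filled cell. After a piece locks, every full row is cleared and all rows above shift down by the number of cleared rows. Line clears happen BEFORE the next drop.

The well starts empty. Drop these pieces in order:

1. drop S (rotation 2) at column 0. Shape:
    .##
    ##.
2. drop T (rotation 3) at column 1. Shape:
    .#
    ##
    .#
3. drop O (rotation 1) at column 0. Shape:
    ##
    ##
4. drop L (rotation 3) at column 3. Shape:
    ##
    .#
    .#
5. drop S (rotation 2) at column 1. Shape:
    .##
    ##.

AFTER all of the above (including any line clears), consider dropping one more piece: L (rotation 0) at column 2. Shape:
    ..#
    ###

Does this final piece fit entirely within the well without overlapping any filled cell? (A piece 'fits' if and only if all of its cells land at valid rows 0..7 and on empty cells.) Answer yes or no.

Drop 1: S rot2 at col 0 lands with bottom-row=0; cleared 0 line(s) (total 0); column heights now [1 2 2 0 0], max=2
Drop 2: T rot3 at col 1 lands with bottom-row=2; cleared 0 line(s) (total 0); column heights now [1 4 5 0 0], max=5
Drop 3: O rot1 at col 0 lands with bottom-row=4; cleared 0 line(s) (total 0); column heights now [6 6 5 0 0], max=6
Drop 4: L rot3 at col 3 lands with bottom-row=0; cleared 0 line(s) (total 0); column heights now [6 6 5 3 3], max=6
Drop 5: S rot2 at col 1 lands with bottom-row=6; cleared 0 line(s) (total 0); column heights now [6 7 8 8 3], max=8
Test piece L rot0 at col 2 (width 3): heights before test = [6 7 8 8 3]; fits = False

Answer: no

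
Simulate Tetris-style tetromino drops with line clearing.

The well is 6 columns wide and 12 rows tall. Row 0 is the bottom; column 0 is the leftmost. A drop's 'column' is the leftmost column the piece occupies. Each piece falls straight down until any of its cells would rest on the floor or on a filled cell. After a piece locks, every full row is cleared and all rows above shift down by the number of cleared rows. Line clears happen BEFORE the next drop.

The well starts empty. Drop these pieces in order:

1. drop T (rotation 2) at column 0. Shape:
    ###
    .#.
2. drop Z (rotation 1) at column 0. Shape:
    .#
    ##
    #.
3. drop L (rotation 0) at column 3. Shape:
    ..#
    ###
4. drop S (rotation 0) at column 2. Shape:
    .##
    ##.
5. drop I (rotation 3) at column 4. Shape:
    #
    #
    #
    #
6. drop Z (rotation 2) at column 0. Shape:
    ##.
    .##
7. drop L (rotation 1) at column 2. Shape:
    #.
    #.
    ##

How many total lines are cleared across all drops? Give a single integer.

Drop 1: T rot2 at col 0 lands with bottom-row=0; cleared 0 line(s) (total 0); column heights now [2 2 2 0 0 0], max=2
Drop 2: Z rot1 at col 0 lands with bottom-row=2; cleared 0 line(s) (total 0); column heights now [4 5 2 0 0 0], max=5
Drop 3: L rot0 at col 3 lands with bottom-row=0; cleared 0 line(s) (total 0); column heights now [4 5 2 1 1 2], max=5
Drop 4: S rot0 at col 2 lands with bottom-row=2; cleared 0 line(s) (total 0); column heights now [4 5 3 4 4 2], max=5
Drop 5: I rot3 at col 4 lands with bottom-row=4; cleared 0 line(s) (total 0); column heights now [4 5 3 4 8 2], max=8
Drop 6: Z rot2 at col 0 lands with bottom-row=5; cleared 0 line(s) (total 0); column heights now [7 7 6 4 8 2], max=8
Drop 7: L rot1 at col 2 lands with bottom-row=6; cleared 0 line(s) (total 0); column heights now [7 7 9 7 8 2], max=9

Answer: 0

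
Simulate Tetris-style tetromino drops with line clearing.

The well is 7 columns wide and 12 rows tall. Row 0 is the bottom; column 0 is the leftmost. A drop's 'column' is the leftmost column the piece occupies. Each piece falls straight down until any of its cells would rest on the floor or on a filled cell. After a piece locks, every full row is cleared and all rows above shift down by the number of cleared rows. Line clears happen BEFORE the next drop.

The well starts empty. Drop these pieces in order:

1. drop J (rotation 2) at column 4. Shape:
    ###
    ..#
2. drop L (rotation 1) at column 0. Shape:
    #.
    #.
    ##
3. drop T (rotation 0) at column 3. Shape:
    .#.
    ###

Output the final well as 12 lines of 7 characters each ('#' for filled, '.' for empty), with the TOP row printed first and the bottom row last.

Drop 1: J rot2 at col 4 lands with bottom-row=0; cleared 0 line(s) (total 0); column heights now [0 0 0 0 2 2 2], max=2
Drop 2: L rot1 at col 0 lands with bottom-row=0; cleared 0 line(s) (total 0); column heights now [3 1 0 0 2 2 2], max=3
Drop 3: T rot0 at col 3 lands with bottom-row=2; cleared 0 line(s) (total 0); column heights now [3 1 0 3 4 3 2], max=4

Answer: .......
.......
.......
.......
.......
.......
.......
.......
....#..
#..###.
#...###
##....#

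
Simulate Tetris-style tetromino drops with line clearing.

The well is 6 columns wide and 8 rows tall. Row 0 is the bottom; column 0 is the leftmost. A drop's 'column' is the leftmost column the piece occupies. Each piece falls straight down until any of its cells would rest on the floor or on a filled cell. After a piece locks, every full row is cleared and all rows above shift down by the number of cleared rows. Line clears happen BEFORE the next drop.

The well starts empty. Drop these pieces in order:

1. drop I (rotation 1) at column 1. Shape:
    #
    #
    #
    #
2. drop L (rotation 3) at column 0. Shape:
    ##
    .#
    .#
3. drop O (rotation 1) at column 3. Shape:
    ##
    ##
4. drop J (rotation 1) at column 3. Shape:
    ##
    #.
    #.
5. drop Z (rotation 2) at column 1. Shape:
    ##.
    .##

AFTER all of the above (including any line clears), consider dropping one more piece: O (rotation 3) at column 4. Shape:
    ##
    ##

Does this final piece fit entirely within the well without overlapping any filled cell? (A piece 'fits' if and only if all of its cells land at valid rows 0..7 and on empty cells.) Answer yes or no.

Drop 1: I rot1 at col 1 lands with bottom-row=0; cleared 0 line(s) (total 0); column heights now [0 4 0 0 0 0], max=4
Drop 2: L rot3 at col 0 lands with bottom-row=4; cleared 0 line(s) (total 0); column heights now [7 7 0 0 0 0], max=7
Drop 3: O rot1 at col 3 lands with bottom-row=0; cleared 0 line(s) (total 0); column heights now [7 7 0 2 2 0], max=7
Drop 4: J rot1 at col 3 lands with bottom-row=2; cleared 0 line(s) (total 0); column heights now [7 7 0 5 5 0], max=7
Drop 5: Z rot2 at col 1 lands with bottom-row=6; cleared 0 line(s) (total 0); column heights now [7 8 8 7 5 0], max=8
Test piece O rot3 at col 4 (width 2): heights before test = [7 8 8 7 5 0]; fits = True

Answer: yes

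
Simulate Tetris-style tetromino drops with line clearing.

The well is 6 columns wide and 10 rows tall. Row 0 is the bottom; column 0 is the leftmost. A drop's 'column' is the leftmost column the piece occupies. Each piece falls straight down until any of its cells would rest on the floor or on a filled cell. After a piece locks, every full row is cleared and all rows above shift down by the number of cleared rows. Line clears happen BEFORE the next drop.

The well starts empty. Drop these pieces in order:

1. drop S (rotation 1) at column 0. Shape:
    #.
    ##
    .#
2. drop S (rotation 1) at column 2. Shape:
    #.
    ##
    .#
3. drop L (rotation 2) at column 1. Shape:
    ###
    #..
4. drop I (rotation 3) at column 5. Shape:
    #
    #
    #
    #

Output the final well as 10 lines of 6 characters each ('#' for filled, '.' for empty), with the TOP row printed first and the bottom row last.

Answer: ......
......
......
......
......
......
.###.#
###..#
####.#
.#.#.#

Derivation:
Drop 1: S rot1 at col 0 lands with bottom-row=0; cleared 0 line(s) (total 0); column heights now [3 2 0 0 0 0], max=3
Drop 2: S rot1 at col 2 lands with bottom-row=0; cleared 0 line(s) (total 0); column heights now [3 2 3 2 0 0], max=3
Drop 3: L rot2 at col 1 lands with bottom-row=2; cleared 0 line(s) (total 0); column heights now [3 4 4 4 0 0], max=4
Drop 4: I rot3 at col 5 lands with bottom-row=0; cleared 0 line(s) (total 0); column heights now [3 4 4 4 0 4], max=4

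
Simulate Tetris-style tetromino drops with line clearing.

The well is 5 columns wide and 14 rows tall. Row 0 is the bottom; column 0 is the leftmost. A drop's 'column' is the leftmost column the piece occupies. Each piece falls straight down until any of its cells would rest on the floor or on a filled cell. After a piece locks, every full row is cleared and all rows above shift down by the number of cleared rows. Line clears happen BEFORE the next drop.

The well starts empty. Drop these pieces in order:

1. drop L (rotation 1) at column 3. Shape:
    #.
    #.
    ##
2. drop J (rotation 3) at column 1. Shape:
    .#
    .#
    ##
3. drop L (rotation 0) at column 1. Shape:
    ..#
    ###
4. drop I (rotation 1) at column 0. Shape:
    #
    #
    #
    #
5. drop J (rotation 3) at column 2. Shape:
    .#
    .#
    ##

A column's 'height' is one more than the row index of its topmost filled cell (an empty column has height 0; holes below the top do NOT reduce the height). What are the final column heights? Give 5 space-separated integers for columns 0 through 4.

Drop 1: L rot1 at col 3 lands with bottom-row=0; cleared 0 line(s) (total 0); column heights now [0 0 0 3 1], max=3
Drop 2: J rot3 at col 1 lands with bottom-row=0; cleared 0 line(s) (total 0); column heights now [0 1 3 3 1], max=3
Drop 3: L rot0 at col 1 lands with bottom-row=3; cleared 0 line(s) (total 0); column heights now [0 4 4 5 1], max=5
Drop 4: I rot1 at col 0 lands with bottom-row=0; cleared 1 line(s) (total 1); column heights now [3 3 3 4 0], max=4
Drop 5: J rot3 at col 2 lands with bottom-row=4; cleared 0 line(s) (total 1); column heights now [3 3 5 7 0], max=7

Answer: 3 3 5 7 0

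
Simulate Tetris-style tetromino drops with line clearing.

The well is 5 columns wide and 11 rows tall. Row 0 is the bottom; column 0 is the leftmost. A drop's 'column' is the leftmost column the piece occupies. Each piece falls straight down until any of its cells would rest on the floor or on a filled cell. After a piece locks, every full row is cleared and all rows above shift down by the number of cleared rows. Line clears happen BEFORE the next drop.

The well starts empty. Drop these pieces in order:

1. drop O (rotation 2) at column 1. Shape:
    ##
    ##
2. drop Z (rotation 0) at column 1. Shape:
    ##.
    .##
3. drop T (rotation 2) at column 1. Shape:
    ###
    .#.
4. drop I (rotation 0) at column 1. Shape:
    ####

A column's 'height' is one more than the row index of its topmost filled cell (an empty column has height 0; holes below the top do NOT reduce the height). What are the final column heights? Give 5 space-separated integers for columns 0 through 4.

Answer: 0 7 7 7 7

Derivation:
Drop 1: O rot2 at col 1 lands with bottom-row=0; cleared 0 line(s) (total 0); column heights now [0 2 2 0 0], max=2
Drop 2: Z rot0 at col 1 lands with bottom-row=2; cleared 0 line(s) (total 0); column heights now [0 4 4 3 0], max=4
Drop 3: T rot2 at col 1 lands with bottom-row=4; cleared 0 line(s) (total 0); column heights now [0 6 6 6 0], max=6
Drop 4: I rot0 at col 1 lands with bottom-row=6; cleared 0 line(s) (total 0); column heights now [0 7 7 7 7], max=7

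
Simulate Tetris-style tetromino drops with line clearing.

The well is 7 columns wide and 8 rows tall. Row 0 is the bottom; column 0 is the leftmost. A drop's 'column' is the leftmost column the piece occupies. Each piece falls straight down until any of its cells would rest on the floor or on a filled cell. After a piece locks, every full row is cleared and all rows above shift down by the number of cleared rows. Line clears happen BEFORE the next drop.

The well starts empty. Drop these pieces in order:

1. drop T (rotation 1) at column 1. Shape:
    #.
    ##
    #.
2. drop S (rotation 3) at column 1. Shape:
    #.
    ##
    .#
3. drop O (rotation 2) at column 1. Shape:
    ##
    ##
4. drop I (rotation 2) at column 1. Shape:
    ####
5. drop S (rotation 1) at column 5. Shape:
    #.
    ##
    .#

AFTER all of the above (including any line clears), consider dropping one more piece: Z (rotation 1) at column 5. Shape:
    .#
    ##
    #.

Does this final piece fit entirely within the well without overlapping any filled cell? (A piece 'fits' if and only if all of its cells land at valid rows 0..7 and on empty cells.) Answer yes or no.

Drop 1: T rot1 at col 1 lands with bottom-row=0; cleared 0 line(s) (total 0); column heights now [0 3 2 0 0 0 0], max=3
Drop 2: S rot3 at col 1 lands with bottom-row=2; cleared 0 line(s) (total 0); column heights now [0 5 4 0 0 0 0], max=5
Drop 3: O rot2 at col 1 lands with bottom-row=5; cleared 0 line(s) (total 0); column heights now [0 7 7 0 0 0 0], max=7
Drop 4: I rot2 at col 1 lands with bottom-row=7; cleared 0 line(s) (total 0); column heights now [0 8 8 8 8 0 0], max=8
Drop 5: S rot1 at col 5 lands with bottom-row=0; cleared 0 line(s) (total 0); column heights now [0 8 8 8 8 3 2], max=8
Test piece Z rot1 at col 5 (width 2): heights before test = [0 8 8 8 8 3 2]; fits = True

Answer: yes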